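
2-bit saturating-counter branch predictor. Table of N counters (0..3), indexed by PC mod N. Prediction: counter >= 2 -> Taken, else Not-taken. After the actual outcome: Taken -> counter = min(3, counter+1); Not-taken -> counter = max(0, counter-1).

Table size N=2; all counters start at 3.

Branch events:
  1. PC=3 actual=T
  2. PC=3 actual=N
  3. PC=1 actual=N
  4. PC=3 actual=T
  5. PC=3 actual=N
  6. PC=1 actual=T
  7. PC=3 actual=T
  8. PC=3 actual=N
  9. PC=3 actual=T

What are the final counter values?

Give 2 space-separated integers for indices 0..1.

Answer: 3 3

Derivation:
Ev 1: PC=3 idx=1 pred=T actual=T -> ctr[1]=3
Ev 2: PC=3 idx=1 pred=T actual=N -> ctr[1]=2
Ev 3: PC=1 idx=1 pred=T actual=N -> ctr[1]=1
Ev 4: PC=3 idx=1 pred=N actual=T -> ctr[1]=2
Ev 5: PC=3 idx=1 pred=T actual=N -> ctr[1]=1
Ev 6: PC=1 idx=1 pred=N actual=T -> ctr[1]=2
Ev 7: PC=3 idx=1 pred=T actual=T -> ctr[1]=3
Ev 8: PC=3 idx=1 pred=T actual=N -> ctr[1]=2
Ev 9: PC=3 idx=1 pred=T actual=T -> ctr[1]=3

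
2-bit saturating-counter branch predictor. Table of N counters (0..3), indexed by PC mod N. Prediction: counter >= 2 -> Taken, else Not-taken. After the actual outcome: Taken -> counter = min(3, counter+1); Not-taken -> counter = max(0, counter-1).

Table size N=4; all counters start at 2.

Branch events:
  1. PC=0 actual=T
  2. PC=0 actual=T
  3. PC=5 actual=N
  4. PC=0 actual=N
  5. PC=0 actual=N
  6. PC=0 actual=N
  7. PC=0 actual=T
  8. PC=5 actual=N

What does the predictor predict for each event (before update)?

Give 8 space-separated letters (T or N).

Ev 1: PC=0 idx=0 pred=T actual=T -> ctr[0]=3
Ev 2: PC=0 idx=0 pred=T actual=T -> ctr[0]=3
Ev 3: PC=5 idx=1 pred=T actual=N -> ctr[1]=1
Ev 4: PC=0 idx=0 pred=T actual=N -> ctr[0]=2
Ev 5: PC=0 idx=0 pred=T actual=N -> ctr[0]=1
Ev 6: PC=0 idx=0 pred=N actual=N -> ctr[0]=0
Ev 7: PC=0 idx=0 pred=N actual=T -> ctr[0]=1
Ev 8: PC=5 idx=1 pred=N actual=N -> ctr[1]=0

Answer: T T T T T N N N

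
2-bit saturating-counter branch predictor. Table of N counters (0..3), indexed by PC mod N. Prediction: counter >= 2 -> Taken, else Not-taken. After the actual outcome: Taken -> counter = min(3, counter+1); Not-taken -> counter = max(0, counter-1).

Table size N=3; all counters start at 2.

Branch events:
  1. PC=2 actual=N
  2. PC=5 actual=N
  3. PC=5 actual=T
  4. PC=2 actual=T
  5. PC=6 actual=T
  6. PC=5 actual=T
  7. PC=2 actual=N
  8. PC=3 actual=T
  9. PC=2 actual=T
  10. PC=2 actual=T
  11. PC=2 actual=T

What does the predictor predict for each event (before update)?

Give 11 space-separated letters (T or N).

Ev 1: PC=2 idx=2 pred=T actual=N -> ctr[2]=1
Ev 2: PC=5 idx=2 pred=N actual=N -> ctr[2]=0
Ev 3: PC=5 idx=2 pred=N actual=T -> ctr[2]=1
Ev 4: PC=2 idx=2 pred=N actual=T -> ctr[2]=2
Ev 5: PC=6 idx=0 pred=T actual=T -> ctr[0]=3
Ev 6: PC=5 idx=2 pred=T actual=T -> ctr[2]=3
Ev 7: PC=2 idx=2 pred=T actual=N -> ctr[2]=2
Ev 8: PC=3 idx=0 pred=T actual=T -> ctr[0]=3
Ev 9: PC=2 idx=2 pred=T actual=T -> ctr[2]=3
Ev 10: PC=2 idx=2 pred=T actual=T -> ctr[2]=3
Ev 11: PC=2 idx=2 pred=T actual=T -> ctr[2]=3

Answer: T N N N T T T T T T T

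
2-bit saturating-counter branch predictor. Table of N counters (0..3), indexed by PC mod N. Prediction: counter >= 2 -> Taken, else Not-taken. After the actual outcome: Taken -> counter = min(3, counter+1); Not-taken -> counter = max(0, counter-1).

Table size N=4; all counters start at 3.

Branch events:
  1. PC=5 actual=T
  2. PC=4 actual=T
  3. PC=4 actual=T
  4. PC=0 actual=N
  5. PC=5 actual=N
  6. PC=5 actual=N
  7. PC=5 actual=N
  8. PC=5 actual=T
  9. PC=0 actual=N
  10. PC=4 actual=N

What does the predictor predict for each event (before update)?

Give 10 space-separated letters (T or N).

Ev 1: PC=5 idx=1 pred=T actual=T -> ctr[1]=3
Ev 2: PC=4 idx=0 pred=T actual=T -> ctr[0]=3
Ev 3: PC=4 idx=0 pred=T actual=T -> ctr[0]=3
Ev 4: PC=0 idx=0 pred=T actual=N -> ctr[0]=2
Ev 5: PC=5 idx=1 pred=T actual=N -> ctr[1]=2
Ev 6: PC=5 idx=1 pred=T actual=N -> ctr[1]=1
Ev 7: PC=5 idx=1 pred=N actual=N -> ctr[1]=0
Ev 8: PC=5 idx=1 pred=N actual=T -> ctr[1]=1
Ev 9: PC=0 idx=0 pred=T actual=N -> ctr[0]=1
Ev 10: PC=4 idx=0 pred=N actual=N -> ctr[0]=0

Answer: T T T T T T N N T N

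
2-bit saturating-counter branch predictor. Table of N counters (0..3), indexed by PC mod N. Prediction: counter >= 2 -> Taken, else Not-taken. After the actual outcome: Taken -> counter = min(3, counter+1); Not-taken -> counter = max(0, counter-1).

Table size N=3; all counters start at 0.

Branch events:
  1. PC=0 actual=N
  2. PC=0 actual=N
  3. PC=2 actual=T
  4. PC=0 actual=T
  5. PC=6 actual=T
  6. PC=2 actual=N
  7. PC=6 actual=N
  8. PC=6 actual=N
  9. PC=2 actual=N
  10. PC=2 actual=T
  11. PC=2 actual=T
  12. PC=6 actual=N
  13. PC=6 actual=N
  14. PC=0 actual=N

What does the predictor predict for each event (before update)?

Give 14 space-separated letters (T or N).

Ev 1: PC=0 idx=0 pred=N actual=N -> ctr[0]=0
Ev 2: PC=0 idx=0 pred=N actual=N -> ctr[0]=0
Ev 3: PC=2 idx=2 pred=N actual=T -> ctr[2]=1
Ev 4: PC=0 idx=0 pred=N actual=T -> ctr[0]=1
Ev 5: PC=6 idx=0 pred=N actual=T -> ctr[0]=2
Ev 6: PC=2 idx=2 pred=N actual=N -> ctr[2]=0
Ev 7: PC=6 idx=0 pred=T actual=N -> ctr[0]=1
Ev 8: PC=6 idx=0 pred=N actual=N -> ctr[0]=0
Ev 9: PC=2 idx=2 pred=N actual=N -> ctr[2]=0
Ev 10: PC=2 idx=2 pred=N actual=T -> ctr[2]=1
Ev 11: PC=2 idx=2 pred=N actual=T -> ctr[2]=2
Ev 12: PC=6 idx=0 pred=N actual=N -> ctr[0]=0
Ev 13: PC=6 idx=0 pred=N actual=N -> ctr[0]=0
Ev 14: PC=0 idx=0 pred=N actual=N -> ctr[0]=0

Answer: N N N N N N T N N N N N N N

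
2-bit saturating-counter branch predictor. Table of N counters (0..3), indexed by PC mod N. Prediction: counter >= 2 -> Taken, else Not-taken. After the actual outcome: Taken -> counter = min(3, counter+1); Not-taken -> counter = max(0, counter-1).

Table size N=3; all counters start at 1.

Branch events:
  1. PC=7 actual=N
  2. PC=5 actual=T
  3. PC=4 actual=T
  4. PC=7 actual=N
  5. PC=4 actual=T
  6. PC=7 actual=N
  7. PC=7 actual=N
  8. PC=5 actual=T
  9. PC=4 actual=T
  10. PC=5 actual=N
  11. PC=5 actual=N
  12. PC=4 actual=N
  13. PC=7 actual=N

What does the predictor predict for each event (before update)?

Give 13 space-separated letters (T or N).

Answer: N N N N N N N T N T T N N

Derivation:
Ev 1: PC=7 idx=1 pred=N actual=N -> ctr[1]=0
Ev 2: PC=5 idx=2 pred=N actual=T -> ctr[2]=2
Ev 3: PC=4 idx=1 pred=N actual=T -> ctr[1]=1
Ev 4: PC=7 idx=1 pred=N actual=N -> ctr[1]=0
Ev 5: PC=4 idx=1 pred=N actual=T -> ctr[1]=1
Ev 6: PC=7 idx=1 pred=N actual=N -> ctr[1]=0
Ev 7: PC=7 idx=1 pred=N actual=N -> ctr[1]=0
Ev 8: PC=5 idx=2 pred=T actual=T -> ctr[2]=3
Ev 9: PC=4 idx=1 pred=N actual=T -> ctr[1]=1
Ev 10: PC=5 idx=2 pred=T actual=N -> ctr[2]=2
Ev 11: PC=5 idx=2 pred=T actual=N -> ctr[2]=1
Ev 12: PC=4 idx=1 pred=N actual=N -> ctr[1]=0
Ev 13: PC=7 idx=1 pred=N actual=N -> ctr[1]=0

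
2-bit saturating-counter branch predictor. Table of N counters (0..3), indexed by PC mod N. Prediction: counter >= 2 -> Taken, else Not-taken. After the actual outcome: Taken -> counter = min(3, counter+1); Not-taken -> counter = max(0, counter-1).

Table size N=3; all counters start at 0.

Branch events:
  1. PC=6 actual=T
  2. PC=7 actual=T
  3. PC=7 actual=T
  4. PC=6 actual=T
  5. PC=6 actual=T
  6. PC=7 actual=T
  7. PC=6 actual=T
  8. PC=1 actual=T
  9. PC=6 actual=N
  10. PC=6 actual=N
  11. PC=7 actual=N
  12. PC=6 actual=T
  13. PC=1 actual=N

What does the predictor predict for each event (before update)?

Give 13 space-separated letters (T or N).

Ev 1: PC=6 idx=0 pred=N actual=T -> ctr[0]=1
Ev 2: PC=7 idx=1 pred=N actual=T -> ctr[1]=1
Ev 3: PC=7 idx=1 pred=N actual=T -> ctr[1]=2
Ev 4: PC=6 idx=0 pred=N actual=T -> ctr[0]=2
Ev 5: PC=6 idx=0 pred=T actual=T -> ctr[0]=3
Ev 6: PC=7 idx=1 pred=T actual=T -> ctr[1]=3
Ev 7: PC=6 idx=0 pred=T actual=T -> ctr[0]=3
Ev 8: PC=1 idx=1 pred=T actual=T -> ctr[1]=3
Ev 9: PC=6 idx=0 pred=T actual=N -> ctr[0]=2
Ev 10: PC=6 idx=0 pred=T actual=N -> ctr[0]=1
Ev 11: PC=7 idx=1 pred=T actual=N -> ctr[1]=2
Ev 12: PC=6 idx=0 pred=N actual=T -> ctr[0]=2
Ev 13: PC=1 idx=1 pred=T actual=N -> ctr[1]=1

Answer: N N N N T T T T T T T N T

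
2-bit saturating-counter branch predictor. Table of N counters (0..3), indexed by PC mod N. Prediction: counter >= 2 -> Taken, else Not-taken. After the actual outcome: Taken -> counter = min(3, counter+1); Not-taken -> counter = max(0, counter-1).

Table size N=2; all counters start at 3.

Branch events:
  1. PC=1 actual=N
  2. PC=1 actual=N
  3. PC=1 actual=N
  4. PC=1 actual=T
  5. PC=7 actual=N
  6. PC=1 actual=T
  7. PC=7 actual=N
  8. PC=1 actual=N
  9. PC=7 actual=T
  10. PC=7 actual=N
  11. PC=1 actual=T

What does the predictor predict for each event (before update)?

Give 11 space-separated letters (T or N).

Answer: T T N N N N N N N N N

Derivation:
Ev 1: PC=1 idx=1 pred=T actual=N -> ctr[1]=2
Ev 2: PC=1 idx=1 pred=T actual=N -> ctr[1]=1
Ev 3: PC=1 idx=1 pred=N actual=N -> ctr[1]=0
Ev 4: PC=1 idx=1 pred=N actual=T -> ctr[1]=1
Ev 5: PC=7 idx=1 pred=N actual=N -> ctr[1]=0
Ev 6: PC=1 idx=1 pred=N actual=T -> ctr[1]=1
Ev 7: PC=7 idx=1 pred=N actual=N -> ctr[1]=0
Ev 8: PC=1 idx=1 pred=N actual=N -> ctr[1]=0
Ev 9: PC=7 idx=1 pred=N actual=T -> ctr[1]=1
Ev 10: PC=7 idx=1 pred=N actual=N -> ctr[1]=0
Ev 11: PC=1 idx=1 pred=N actual=T -> ctr[1]=1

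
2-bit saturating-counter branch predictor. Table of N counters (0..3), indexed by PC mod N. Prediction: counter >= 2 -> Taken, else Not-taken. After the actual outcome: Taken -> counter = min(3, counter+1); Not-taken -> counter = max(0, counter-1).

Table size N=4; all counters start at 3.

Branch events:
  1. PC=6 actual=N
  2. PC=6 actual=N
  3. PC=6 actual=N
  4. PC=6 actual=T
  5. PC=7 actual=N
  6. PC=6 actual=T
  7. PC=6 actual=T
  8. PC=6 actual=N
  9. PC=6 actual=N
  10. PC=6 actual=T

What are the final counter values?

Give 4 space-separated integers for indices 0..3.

Answer: 3 3 2 2

Derivation:
Ev 1: PC=6 idx=2 pred=T actual=N -> ctr[2]=2
Ev 2: PC=6 idx=2 pred=T actual=N -> ctr[2]=1
Ev 3: PC=6 idx=2 pred=N actual=N -> ctr[2]=0
Ev 4: PC=6 idx=2 pred=N actual=T -> ctr[2]=1
Ev 5: PC=7 idx=3 pred=T actual=N -> ctr[3]=2
Ev 6: PC=6 idx=2 pred=N actual=T -> ctr[2]=2
Ev 7: PC=6 idx=2 pred=T actual=T -> ctr[2]=3
Ev 8: PC=6 idx=2 pred=T actual=N -> ctr[2]=2
Ev 9: PC=6 idx=2 pred=T actual=N -> ctr[2]=1
Ev 10: PC=6 idx=2 pred=N actual=T -> ctr[2]=2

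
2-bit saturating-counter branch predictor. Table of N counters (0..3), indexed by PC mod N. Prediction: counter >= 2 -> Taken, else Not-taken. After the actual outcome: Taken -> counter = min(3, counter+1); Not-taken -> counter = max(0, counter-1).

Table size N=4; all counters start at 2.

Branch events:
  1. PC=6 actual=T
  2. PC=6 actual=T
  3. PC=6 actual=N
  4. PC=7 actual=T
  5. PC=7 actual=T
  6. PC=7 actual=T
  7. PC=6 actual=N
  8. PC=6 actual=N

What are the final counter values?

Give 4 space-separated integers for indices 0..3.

Answer: 2 2 0 3

Derivation:
Ev 1: PC=6 idx=2 pred=T actual=T -> ctr[2]=3
Ev 2: PC=6 idx=2 pred=T actual=T -> ctr[2]=3
Ev 3: PC=6 idx=2 pred=T actual=N -> ctr[2]=2
Ev 4: PC=7 idx=3 pred=T actual=T -> ctr[3]=3
Ev 5: PC=7 idx=3 pred=T actual=T -> ctr[3]=3
Ev 6: PC=7 idx=3 pred=T actual=T -> ctr[3]=3
Ev 7: PC=6 idx=2 pred=T actual=N -> ctr[2]=1
Ev 8: PC=6 idx=2 pred=N actual=N -> ctr[2]=0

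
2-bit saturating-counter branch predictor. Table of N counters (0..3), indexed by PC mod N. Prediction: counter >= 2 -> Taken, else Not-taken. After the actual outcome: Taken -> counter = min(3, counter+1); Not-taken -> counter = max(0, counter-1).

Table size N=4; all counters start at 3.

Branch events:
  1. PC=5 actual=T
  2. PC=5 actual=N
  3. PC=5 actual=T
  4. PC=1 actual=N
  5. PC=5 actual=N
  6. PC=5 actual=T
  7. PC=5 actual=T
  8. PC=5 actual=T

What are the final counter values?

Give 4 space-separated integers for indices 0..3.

Answer: 3 3 3 3

Derivation:
Ev 1: PC=5 idx=1 pred=T actual=T -> ctr[1]=3
Ev 2: PC=5 idx=1 pred=T actual=N -> ctr[1]=2
Ev 3: PC=5 idx=1 pred=T actual=T -> ctr[1]=3
Ev 4: PC=1 idx=1 pred=T actual=N -> ctr[1]=2
Ev 5: PC=5 idx=1 pred=T actual=N -> ctr[1]=1
Ev 6: PC=5 idx=1 pred=N actual=T -> ctr[1]=2
Ev 7: PC=5 idx=1 pred=T actual=T -> ctr[1]=3
Ev 8: PC=5 idx=1 pred=T actual=T -> ctr[1]=3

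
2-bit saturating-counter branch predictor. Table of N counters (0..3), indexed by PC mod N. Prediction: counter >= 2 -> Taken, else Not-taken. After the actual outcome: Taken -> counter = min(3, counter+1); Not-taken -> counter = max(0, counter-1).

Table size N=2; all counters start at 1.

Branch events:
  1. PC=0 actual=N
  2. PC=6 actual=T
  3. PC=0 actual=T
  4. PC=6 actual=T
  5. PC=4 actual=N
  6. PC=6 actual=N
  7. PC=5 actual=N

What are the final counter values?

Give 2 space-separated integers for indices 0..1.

Answer: 1 0

Derivation:
Ev 1: PC=0 idx=0 pred=N actual=N -> ctr[0]=0
Ev 2: PC=6 idx=0 pred=N actual=T -> ctr[0]=1
Ev 3: PC=0 idx=0 pred=N actual=T -> ctr[0]=2
Ev 4: PC=6 idx=0 pred=T actual=T -> ctr[0]=3
Ev 5: PC=4 idx=0 pred=T actual=N -> ctr[0]=2
Ev 6: PC=6 idx=0 pred=T actual=N -> ctr[0]=1
Ev 7: PC=5 idx=1 pred=N actual=N -> ctr[1]=0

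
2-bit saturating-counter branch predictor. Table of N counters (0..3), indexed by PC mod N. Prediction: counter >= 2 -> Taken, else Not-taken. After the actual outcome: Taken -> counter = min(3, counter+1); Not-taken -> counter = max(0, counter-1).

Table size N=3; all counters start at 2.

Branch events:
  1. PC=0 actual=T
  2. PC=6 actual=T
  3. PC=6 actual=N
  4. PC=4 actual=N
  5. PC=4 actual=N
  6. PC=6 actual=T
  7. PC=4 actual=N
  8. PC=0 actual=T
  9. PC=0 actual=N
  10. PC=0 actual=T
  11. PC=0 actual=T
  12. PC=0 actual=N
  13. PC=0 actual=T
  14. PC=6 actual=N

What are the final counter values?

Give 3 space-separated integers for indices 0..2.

Answer: 2 0 2

Derivation:
Ev 1: PC=0 idx=0 pred=T actual=T -> ctr[0]=3
Ev 2: PC=6 idx=0 pred=T actual=T -> ctr[0]=3
Ev 3: PC=6 idx=0 pred=T actual=N -> ctr[0]=2
Ev 4: PC=4 idx=1 pred=T actual=N -> ctr[1]=1
Ev 5: PC=4 idx=1 pred=N actual=N -> ctr[1]=0
Ev 6: PC=6 idx=0 pred=T actual=T -> ctr[0]=3
Ev 7: PC=4 idx=1 pred=N actual=N -> ctr[1]=0
Ev 8: PC=0 idx=0 pred=T actual=T -> ctr[0]=3
Ev 9: PC=0 idx=0 pred=T actual=N -> ctr[0]=2
Ev 10: PC=0 idx=0 pred=T actual=T -> ctr[0]=3
Ev 11: PC=0 idx=0 pred=T actual=T -> ctr[0]=3
Ev 12: PC=0 idx=0 pred=T actual=N -> ctr[0]=2
Ev 13: PC=0 idx=0 pred=T actual=T -> ctr[0]=3
Ev 14: PC=6 idx=0 pred=T actual=N -> ctr[0]=2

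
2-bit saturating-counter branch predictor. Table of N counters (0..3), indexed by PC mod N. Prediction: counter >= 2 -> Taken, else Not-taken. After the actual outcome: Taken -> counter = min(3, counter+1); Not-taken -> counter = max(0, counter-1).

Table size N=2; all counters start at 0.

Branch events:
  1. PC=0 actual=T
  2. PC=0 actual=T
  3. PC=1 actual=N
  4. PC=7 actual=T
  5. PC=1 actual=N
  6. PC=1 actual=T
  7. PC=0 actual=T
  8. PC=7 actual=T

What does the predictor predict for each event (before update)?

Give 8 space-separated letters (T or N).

Ev 1: PC=0 idx=0 pred=N actual=T -> ctr[0]=1
Ev 2: PC=0 idx=0 pred=N actual=T -> ctr[0]=2
Ev 3: PC=1 idx=1 pred=N actual=N -> ctr[1]=0
Ev 4: PC=7 idx=1 pred=N actual=T -> ctr[1]=1
Ev 5: PC=1 idx=1 pred=N actual=N -> ctr[1]=0
Ev 6: PC=1 idx=1 pred=N actual=T -> ctr[1]=1
Ev 7: PC=0 idx=0 pred=T actual=T -> ctr[0]=3
Ev 8: PC=7 idx=1 pred=N actual=T -> ctr[1]=2

Answer: N N N N N N T N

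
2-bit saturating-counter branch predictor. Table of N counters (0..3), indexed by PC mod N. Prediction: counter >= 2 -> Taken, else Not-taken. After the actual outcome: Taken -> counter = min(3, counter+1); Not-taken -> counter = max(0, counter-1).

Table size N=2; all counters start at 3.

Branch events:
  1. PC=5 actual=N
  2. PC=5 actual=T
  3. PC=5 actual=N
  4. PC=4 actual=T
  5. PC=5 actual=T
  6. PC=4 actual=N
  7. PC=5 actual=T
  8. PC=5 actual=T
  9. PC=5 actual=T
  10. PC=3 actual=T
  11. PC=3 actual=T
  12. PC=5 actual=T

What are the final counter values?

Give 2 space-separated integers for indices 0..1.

Answer: 2 3

Derivation:
Ev 1: PC=5 idx=1 pred=T actual=N -> ctr[1]=2
Ev 2: PC=5 idx=1 pred=T actual=T -> ctr[1]=3
Ev 3: PC=5 idx=1 pred=T actual=N -> ctr[1]=2
Ev 4: PC=4 idx=0 pred=T actual=T -> ctr[0]=3
Ev 5: PC=5 idx=1 pred=T actual=T -> ctr[1]=3
Ev 6: PC=4 idx=0 pred=T actual=N -> ctr[0]=2
Ev 7: PC=5 idx=1 pred=T actual=T -> ctr[1]=3
Ev 8: PC=5 idx=1 pred=T actual=T -> ctr[1]=3
Ev 9: PC=5 idx=1 pred=T actual=T -> ctr[1]=3
Ev 10: PC=3 idx=1 pred=T actual=T -> ctr[1]=3
Ev 11: PC=3 idx=1 pred=T actual=T -> ctr[1]=3
Ev 12: PC=5 idx=1 pred=T actual=T -> ctr[1]=3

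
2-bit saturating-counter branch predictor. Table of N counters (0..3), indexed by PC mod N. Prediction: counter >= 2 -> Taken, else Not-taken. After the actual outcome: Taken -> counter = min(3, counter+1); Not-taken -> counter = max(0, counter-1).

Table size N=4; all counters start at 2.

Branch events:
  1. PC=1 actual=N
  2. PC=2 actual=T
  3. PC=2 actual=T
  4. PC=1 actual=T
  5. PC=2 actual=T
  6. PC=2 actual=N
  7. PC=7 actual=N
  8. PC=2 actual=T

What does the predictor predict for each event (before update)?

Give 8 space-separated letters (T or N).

Answer: T T T N T T T T

Derivation:
Ev 1: PC=1 idx=1 pred=T actual=N -> ctr[1]=1
Ev 2: PC=2 idx=2 pred=T actual=T -> ctr[2]=3
Ev 3: PC=2 idx=2 pred=T actual=T -> ctr[2]=3
Ev 4: PC=1 idx=1 pred=N actual=T -> ctr[1]=2
Ev 5: PC=2 idx=2 pred=T actual=T -> ctr[2]=3
Ev 6: PC=2 idx=2 pred=T actual=N -> ctr[2]=2
Ev 7: PC=7 idx=3 pred=T actual=N -> ctr[3]=1
Ev 8: PC=2 idx=2 pred=T actual=T -> ctr[2]=3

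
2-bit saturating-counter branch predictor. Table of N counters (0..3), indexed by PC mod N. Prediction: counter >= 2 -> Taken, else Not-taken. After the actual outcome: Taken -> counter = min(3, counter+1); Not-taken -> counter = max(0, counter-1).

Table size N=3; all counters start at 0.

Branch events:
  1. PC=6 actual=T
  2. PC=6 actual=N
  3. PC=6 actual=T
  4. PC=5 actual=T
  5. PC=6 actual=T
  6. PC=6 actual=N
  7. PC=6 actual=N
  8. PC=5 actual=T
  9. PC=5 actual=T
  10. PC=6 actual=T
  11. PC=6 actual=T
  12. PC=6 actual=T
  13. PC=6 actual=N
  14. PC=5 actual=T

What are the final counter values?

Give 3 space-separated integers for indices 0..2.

Ev 1: PC=6 idx=0 pred=N actual=T -> ctr[0]=1
Ev 2: PC=6 idx=0 pred=N actual=N -> ctr[0]=0
Ev 3: PC=6 idx=0 pred=N actual=T -> ctr[0]=1
Ev 4: PC=5 idx=2 pred=N actual=T -> ctr[2]=1
Ev 5: PC=6 idx=0 pred=N actual=T -> ctr[0]=2
Ev 6: PC=6 idx=0 pred=T actual=N -> ctr[0]=1
Ev 7: PC=6 idx=0 pred=N actual=N -> ctr[0]=0
Ev 8: PC=5 idx=2 pred=N actual=T -> ctr[2]=2
Ev 9: PC=5 idx=2 pred=T actual=T -> ctr[2]=3
Ev 10: PC=6 idx=0 pred=N actual=T -> ctr[0]=1
Ev 11: PC=6 idx=0 pred=N actual=T -> ctr[0]=2
Ev 12: PC=6 idx=0 pred=T actual=T -> ctr[0]=3
Ev 13: PC=6 idx=0 pred=T actual=N -> ctr[0]=2
Ev 14: PC=5 idx=2 pred=T actual=T -> ctr[2]=3

Answer: 2 0 3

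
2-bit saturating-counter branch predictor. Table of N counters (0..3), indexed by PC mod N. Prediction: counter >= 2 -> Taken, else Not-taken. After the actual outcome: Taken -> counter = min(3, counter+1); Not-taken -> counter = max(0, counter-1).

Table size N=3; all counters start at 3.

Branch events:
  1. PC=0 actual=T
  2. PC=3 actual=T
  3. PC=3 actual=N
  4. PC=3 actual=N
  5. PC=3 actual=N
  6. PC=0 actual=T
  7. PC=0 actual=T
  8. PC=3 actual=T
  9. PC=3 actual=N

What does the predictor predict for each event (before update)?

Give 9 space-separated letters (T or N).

Ev 1: PC=0 idx=0 pred=T actual=T -> ctr[0]=3
Ev 2: PC=3 idx=0 pred=T actual=T -> ctr[0]=3
Ev 3: PC=3 idx=0 pred=T actual=N -> ctr[0]=2
Ev 4: PC=3 idx=0 pred=T actual=N -> ctr[0]=1
Ev 5: PC=3 idx=0 pred=N actual=N -> ctr[0]=0
Ev 6: PC=0 idx=0 pred=N actual=T -> ctr[0]=1
Ev 7: PC=0 idx=0 pred=N actual=T -> ctr[0]=2
Ev 8: PC=3 idx=0 pred=T actual=T -> ctr[0]=3
Ev 9: PC=3 idx=0 pred=T actual=N -> ctr[0]=2

Answer: T T T T N N N T T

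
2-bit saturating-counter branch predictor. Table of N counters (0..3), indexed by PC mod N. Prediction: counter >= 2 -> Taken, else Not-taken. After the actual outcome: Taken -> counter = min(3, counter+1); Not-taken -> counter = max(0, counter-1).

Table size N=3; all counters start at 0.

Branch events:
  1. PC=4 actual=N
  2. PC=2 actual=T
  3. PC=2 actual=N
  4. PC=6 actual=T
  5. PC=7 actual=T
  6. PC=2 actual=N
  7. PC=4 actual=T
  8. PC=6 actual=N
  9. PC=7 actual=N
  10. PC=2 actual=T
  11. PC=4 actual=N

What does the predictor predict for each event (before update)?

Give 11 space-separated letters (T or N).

Ev 1: PC=4 idx=1 pred=N actual=N -> ctr[1]=0
Ev 2: PC=2 idx=2 pred=N actual=T -> ctr[2]=1
Ev 3: PC=2 idx=2 pred=N actual=N -> ctr[2]=0
Ev 4: PC=6 idx=0 pred=N actual=T -> ctr[0]=1
Ev 5: PC=7 idx=1 pred=N actual=T -> ctr[1]=1
Ev 6: PC=2 idx=2 pred=N actual=N -> ctr[2]=0
Ev 7: PC=4 idx=1 pred=N actual=T -> ctr[1]=2
Ev 8: PC=6 idx=0 pred=N actual=N -> ctr[0]=0
Ev 9: PC=7 idx=1 pred=T actual=N -> ctr[1]=1
Ev 10: PC=2 idx=2 pred=N actual=T -> ctr[2]=1
Ev 11: PC=4 idx=1 pred=N actual=N -> ctr[1]=0

Answer: N N N N N N N N T N N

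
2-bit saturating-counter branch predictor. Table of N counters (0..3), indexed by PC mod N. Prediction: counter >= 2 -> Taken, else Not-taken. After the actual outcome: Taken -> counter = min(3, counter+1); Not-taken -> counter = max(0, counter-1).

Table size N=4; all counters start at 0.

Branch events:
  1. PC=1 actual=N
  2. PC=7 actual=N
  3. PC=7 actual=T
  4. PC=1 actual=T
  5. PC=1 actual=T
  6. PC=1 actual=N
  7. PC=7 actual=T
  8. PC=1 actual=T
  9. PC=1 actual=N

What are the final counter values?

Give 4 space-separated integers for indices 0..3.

Ev 1: PC=1 idx=1 pred=N actual=N -> ctr[1]=0
Ev 2: PC=7 idx=3 pred=N actual=N -> ctr[3]=0
Ev 3: PC=7 idx=3 pred=N actual=T -> ctr[3]=1
Ev 4: PC=1 idx=1 pred=N actual=T -> ctr[1]=1
Ev 5: PC=1 idx=1 pred=N actual=T -> ctr[1]=2
Ev 6: PC=1 idx=1 pred=T actual=N -> ctr[1]=1
Ev 7: PC=7 idx=3 pred=N actual=T -> ctr[3]=2
Ev 8: PC=1 idx=1 pred=N actual=T -> ctr[1]=2
Ev 9: PC=1 idx=1 pred=T actual=N -> ctr[1]=1

Answer: 0 1 0 2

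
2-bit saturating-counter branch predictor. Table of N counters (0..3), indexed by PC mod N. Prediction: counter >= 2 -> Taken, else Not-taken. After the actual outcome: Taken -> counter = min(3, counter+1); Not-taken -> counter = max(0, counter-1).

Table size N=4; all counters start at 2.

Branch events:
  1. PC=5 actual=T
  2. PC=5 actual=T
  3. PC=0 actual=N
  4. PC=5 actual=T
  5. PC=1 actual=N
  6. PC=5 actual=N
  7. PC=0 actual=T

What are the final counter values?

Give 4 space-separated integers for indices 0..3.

Answer: 2 1 2 2

Derivation:
Ev 1: PC=5 idx=1 pred=T actual=T -> ctr[1]=3
Ev 2: PC=5 idx=1 pred=T actual=T -> ctr[1]=3
Ev 3: PC=0 idx=0 pred=T actual=N -> ctr[0]=1
Ev 4: PC=5 idx=1 pred=T actual=T -> ctr[1]=3
Ev 5: PC=1 idx=1 pred=T actual=N -> ctr[1]=2
Ev 6: PC=5 idx=1 pred=T actual=N -> ctr[1]=1
Ev 7: PC=0 idx=0 pred=N actual=T -> ctr[0]=2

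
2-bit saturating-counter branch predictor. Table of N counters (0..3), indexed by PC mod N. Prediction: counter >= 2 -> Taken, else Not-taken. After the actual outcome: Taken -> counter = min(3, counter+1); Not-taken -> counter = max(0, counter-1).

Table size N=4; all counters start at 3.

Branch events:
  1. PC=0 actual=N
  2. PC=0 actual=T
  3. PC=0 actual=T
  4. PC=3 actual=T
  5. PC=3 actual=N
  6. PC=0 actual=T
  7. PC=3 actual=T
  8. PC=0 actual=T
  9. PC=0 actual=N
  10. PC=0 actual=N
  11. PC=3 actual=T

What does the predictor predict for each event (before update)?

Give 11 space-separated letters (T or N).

Answer: T T T T T T T T T T T

Derivation:
Ev 1: PC=0 idx=0 pred=T actual=N -> ctr[0]=2
Ev 2: PC=0 idx=0 pred=T actual=T -> ctr[0]=3
Ev 3: PC=0 idx=0 pred=T actual=T -> ctr[0]=3
Ev 4: PC=3 idx=3 pred=T actual=T -> ctr[3]=3
Ev 5: PC=3 idx=3 pred=T actual=N -> ctr[3]=2
Ev 6: PC=0 idx=0 pred=T actual=T -> ctr[0]=3
Ev 7: PC=3 idx=3 pred=T actual=T -> ctr[3]=3
Ev 8: PC=0 idx=0 pred=T actual=T -> ctr[0]=3
Ev 9: PC=0 idx=0 pred=T actual=N -> ctr[0]=2
Ev 10: PC=0 idx=0 pred=T actual=N -> ctr[0]=1
Ev 11: PC=3 idx=3 pred=T actual=T -> ctr[3]=3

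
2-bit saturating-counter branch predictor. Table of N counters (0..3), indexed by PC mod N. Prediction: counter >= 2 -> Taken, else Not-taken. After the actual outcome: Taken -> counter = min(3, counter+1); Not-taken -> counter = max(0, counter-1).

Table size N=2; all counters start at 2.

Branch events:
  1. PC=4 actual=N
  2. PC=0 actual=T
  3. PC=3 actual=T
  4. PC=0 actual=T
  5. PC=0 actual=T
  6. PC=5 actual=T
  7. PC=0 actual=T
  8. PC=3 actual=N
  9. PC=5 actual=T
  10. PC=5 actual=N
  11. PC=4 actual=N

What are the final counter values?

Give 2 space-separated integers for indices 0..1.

Ev 1: PC=4 idx=0 pred=T actual=N -> ctr[0]=1
Ev 2: PC=0 idx=0 pred=N actual=T -> ctr[0]=2
Ev 3: PC=3 idx=1 pred=T actual=T -> ctr[1]=3
Ev 4: PC=0 idx=0 pred=T actual=T -> ctr[0]=3
Ev 5: PC=0 idx=0 pred=T actual=T -> ctr[0]=3
Ev 6: PC=5 idx=1 pred=T actual=T -> ctr[1]=3
Ev 7: PC=0 idx=0 pred=T actual=T -> ctr[0]=3
Ev 8: PC=3 idx=1 pred=T actual=N -> ctr[1]=2
Ev 9: PC=5 idx=1 pred=T actual=T -> ctr[1]=3
Ev 10: PC=5 idx=1 pred=T actual=N -> ctr[1]=2
Ev 11: PC=4 idx=0 pred=T actual=N -> ctr[0]=2

Answer: 2 2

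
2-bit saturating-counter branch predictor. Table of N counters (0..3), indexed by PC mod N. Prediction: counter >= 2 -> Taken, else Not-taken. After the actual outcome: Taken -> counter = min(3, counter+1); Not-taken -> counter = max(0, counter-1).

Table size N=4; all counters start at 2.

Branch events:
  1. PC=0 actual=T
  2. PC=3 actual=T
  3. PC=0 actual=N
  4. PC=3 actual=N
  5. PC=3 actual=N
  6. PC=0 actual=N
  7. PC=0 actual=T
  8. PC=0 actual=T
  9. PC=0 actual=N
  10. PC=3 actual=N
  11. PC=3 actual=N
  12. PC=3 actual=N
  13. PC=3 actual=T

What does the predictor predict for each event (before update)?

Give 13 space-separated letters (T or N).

Ev 1: PC=0 idx=0 pred=T actual=T -> ctr[0]=3
Ev 2: PC=3 idx=3 pred=T actual=T -> ctr[3]=3
Ev 3: PC=0 idx=0 pred=T actual=N -> ctr[0]=2
Ev 4: PC=3 idx=3 pred=T actual=N -> ctr[3]=2
Ev 5: PC=3 idx=3 pred=T actual=N -> ctr[3]=1
Ev 6: PC=0 idx=0 pred=T actual=N -> ctr[0]=1
Ev 7: PC=0 idx=0 pred=N actual=T -> ctr[0]=2
Ev 8: PC=0 idx=0 pred=T actual=T -> ctr[0]=3
Ev 9: PC=0 idx=0 pred=T actual=N -> ctr[0]=2
Ev 10: PC=3 idx=3 pred=N actual=N -> ctr[3]=0
Ev 11: PC=3 idx=3 pred=N actual=N -> ctr[3]=0
Ev 12: PC=3 idx=3 pred=N actual=N -> ctr[3]=0
Ev 13: PC=3 idx=3 pred=N actual=T -> ctr[3]=1

Answer: T T T T T T N T T N N N N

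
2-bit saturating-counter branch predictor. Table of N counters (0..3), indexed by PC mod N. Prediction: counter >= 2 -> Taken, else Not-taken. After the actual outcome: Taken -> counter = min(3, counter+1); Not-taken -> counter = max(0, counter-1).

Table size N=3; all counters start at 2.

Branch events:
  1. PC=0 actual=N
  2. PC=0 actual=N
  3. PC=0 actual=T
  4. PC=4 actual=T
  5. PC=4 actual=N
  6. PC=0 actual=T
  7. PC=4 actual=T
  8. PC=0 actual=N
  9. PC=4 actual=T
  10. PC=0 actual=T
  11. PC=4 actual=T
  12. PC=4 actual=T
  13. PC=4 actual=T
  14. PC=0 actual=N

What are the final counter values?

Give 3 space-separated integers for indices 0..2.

Answer: 1 3 2

Derivation:
Ev 1: PC=0 idx=0 pred=T actual=N -> ctr[0]=1
Ev 2: PC=0 idx=0 pred=N actual=N -> ctr[0]=0
Ev 3: PC=0 idx=0 pred=N actual=T -> ctr[0]=1
Ev 4: PC=4 idx=1 pred=T actual=T -> ctr[1]=3
Ev 5: PC=4 idx=1 pred=T actual=N -> ctr[1]=2
Ev 6: PC=0 idx=0 pred=N actual=T -> ctr[0]=2
Ev 7: PC=4 idx=1 pred=T actual=T -> ctr[1]=3
Ev 8: PC=0 idx=0 pred=T actual=N -> ctr[0]=1
Ev 9: PC=4 idx=1 pred=T actual=T -> ctr[1]=3
Ev 10: PC=0 idx=0 pred=N actual=T -> ctr[0]=2
Ev 11: PC=4 idx=1 pred=T actual=T -> ctr[1]=3
Ev 12: PC=4 idx=1 pred=T actual=T -> ctr[1]=3
Ev 13: PC=4 idx=1 pred=T actual=T -> ctr[1]=3
Ev 14: PC=0 idx=0 pred=T actual=N -> ctr[0]=1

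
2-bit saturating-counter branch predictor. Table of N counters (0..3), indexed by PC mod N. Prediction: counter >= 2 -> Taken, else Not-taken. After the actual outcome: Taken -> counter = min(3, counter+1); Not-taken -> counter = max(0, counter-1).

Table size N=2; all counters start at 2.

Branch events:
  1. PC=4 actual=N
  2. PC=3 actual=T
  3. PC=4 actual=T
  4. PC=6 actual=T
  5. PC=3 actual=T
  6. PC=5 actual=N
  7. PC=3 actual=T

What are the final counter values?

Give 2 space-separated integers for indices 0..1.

Ev 1: PC=4 idx=0 pred=T actual=N -> ctr[0]=1
Ev 2: PC=3 idx=1 pred=T actual=T -> ctr[1]=3
Ev 3: PC=4 idx=0 pred=N actual=T -> ctr[0]=2
Ev 4: PC=6 idx=0 pred=T actual=T -> ctr[0]=3
Ev 5: PC=3 idx=1 pred=T actual=T -> ctr[1]=3
Ev 6: PC=5 idx=1 pred=T actual=N -> ctr[1]=2
Ev 7: PC=3 idx=1 pred=T actual=T -> ctr[1]=3

Answer: 3 3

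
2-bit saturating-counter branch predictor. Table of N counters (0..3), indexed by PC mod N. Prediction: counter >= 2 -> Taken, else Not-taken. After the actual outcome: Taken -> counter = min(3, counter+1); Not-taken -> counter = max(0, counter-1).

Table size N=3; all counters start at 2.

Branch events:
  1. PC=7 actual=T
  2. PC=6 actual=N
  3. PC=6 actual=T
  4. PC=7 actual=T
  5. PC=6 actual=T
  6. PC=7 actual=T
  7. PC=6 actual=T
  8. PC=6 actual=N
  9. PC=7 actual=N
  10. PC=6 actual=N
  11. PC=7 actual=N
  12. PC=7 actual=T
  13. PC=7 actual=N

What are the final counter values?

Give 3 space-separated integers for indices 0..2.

Ev 1: PC=7 idx=1 pred=T actual=T -> ctr[1]=3
Ev 2: PC=6 idx=0 pred=T actual=N -> ctr[0]=1
Ev 3: PC=6 idx=0 pred=N actual=T -> ctr[0]=2
Ev 4: PC=7 idx=1 pred=T actual=T -> ctr[1]=3
Ev 5: PC=6 idx=0 pred=T actual=T -> ctr[0]=3
Ev 6: PC=7 idx=1 pred=T actual=T -> ctr[1]=3
Ev 7: PC=6 idx=0 pred=T actual=T -> ctr[0]=3
Ev 8: PC=6 idx=0 pred=T actual=N -> ctr[0]=2
Ev 9: PC=7 idx=1 pred=T actual=N -> ctr[1]=2
Ev 10: PC=6 idx=0 pred=T actual=N -> ctr[0]=1
Ev 11: PC=7 idx=1 pred=T actual=N -> ctr[1]=1
Ev 12: PC=7 idx=1 pred=N actual=T -> ctr[1]=2
Ev 13: PC=7 idx=1 pred=T actual=N -> ctr[1]=1

Answer: 1 1 2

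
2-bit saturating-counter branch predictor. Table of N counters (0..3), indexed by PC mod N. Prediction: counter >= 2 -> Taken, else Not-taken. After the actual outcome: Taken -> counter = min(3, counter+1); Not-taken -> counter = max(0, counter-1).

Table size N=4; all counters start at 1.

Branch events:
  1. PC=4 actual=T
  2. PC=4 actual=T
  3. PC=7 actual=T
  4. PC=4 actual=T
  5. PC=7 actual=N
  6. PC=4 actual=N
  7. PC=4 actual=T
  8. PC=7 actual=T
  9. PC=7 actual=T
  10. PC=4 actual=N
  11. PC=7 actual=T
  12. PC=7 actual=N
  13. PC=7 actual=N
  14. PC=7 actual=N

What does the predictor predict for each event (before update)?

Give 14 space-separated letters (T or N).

Answer: N T N T T T T N T T T T T N

Derivation:
Ev 1: PC=4 idx=0 pred=N actual=T -> ctr[0]=2
Ev 2: PC=4 idx=0 pred=T actual=T -> ctr[0]=3
Ev 3: PC=7 idx=3 pred=N actual=T -> ctr[3]=2
Ev 4: PC=4 idx=0 pred=T actual=T -> ctr[0]=3
Ev 5: PC=7 idx=3 pred=T actual=N -> ctr[3]=1
Ev 6: PC=4 idx=0 pred=T actual=N -> ctr[0]=2
Ev 7: PC=4 idx=0 pred=T actual=T -> ctr[0]=3
Ev 8: PC=7 idx=3 pred=N actual=T -> ctr[3]=2
Ev 9: PC=7 idx=3 pred=T actual=T -> ctr[3]=3
Ev 10: PC=4 idx=0 pred=T actual=N -> ctr[0]=2
Ev 11: PC=7 idx=3 pred=T actual=T -> ctr[3]=3
Ev 12: PC=7 idx=3 pred=T actual=N -> ctr[3]=2
Ev 13: PC=7 idx=3 pred=T actual=N -> ctr[3]=1
Ev 14: PC=7 idx=3 pred=N actual=N -> ctr[3]=0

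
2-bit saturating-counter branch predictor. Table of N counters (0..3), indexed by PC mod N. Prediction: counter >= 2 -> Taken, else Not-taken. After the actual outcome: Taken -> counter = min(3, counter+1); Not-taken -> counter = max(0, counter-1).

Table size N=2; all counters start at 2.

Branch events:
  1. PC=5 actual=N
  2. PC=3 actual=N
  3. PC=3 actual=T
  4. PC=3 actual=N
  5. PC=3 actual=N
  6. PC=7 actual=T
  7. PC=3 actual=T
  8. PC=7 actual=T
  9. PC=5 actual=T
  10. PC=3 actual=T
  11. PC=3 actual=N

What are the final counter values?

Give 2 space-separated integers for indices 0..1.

Ev 1: PC=5 idx=1 pred=T actual=N -> ctr[1]=1
Ev 2: PC=3 idx=1 pred=N actual=N -> ctr[1]=0
Ev 3: PC=3 idx=1 pred=N actual=T -> ctr[1]=1
Ev 4: PC=3 idx=1 pred=N actual=N -> ctr[1]=0
Ev 5: PC=3 idx=1 pred=N actual=N -> ctr[1]=0
Ev 6: PC=7 idx=1 pred=N actual=T -> ctr[1]=1
Ev 7: PC=3 idx=1 pred=N actual=T -> ctr[1]=2
Ev 8: PC=7 idx=1 pred=T actual=T -> ctr[1]=3
Ev 9: PC=5 idx=1 pred=T actual=T -> ctr[1]=3
Ev 10: PC=3 idx=1 pred=T actual=T -> ctr[1]=3
Ev 11: PC=3 idx=1 pred=T actual=N -> ctr[1]=2

Answer: 2 2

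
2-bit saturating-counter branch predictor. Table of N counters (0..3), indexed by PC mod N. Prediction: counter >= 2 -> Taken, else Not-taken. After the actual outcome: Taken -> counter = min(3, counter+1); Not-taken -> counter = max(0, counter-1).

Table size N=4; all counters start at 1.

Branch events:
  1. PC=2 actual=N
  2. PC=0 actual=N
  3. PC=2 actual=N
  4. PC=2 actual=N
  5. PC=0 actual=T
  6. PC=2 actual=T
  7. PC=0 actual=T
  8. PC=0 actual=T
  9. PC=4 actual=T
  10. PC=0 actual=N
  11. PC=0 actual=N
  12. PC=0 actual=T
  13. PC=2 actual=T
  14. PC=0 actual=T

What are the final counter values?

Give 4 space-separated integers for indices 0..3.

Answer: 3 1 2 1

Derivation:
Ev 1: PC=2 idx=2 pred=N actual=N -> ctr[2]=0
Ev 2: PC=0 idx=0 pred=N actual=N -> ctr[0]=0
Ev 3: PC=2 idx=2 pred=N actual=N -> ctr[2]=0
Ev 4: PC=2 idx=2 pred=N actual=N -> ctr[2]=0
Ev 5: PC=0 idx=0 pred=N actual=T -> ctr[0]=1
Ev 6: PC=2 idx=2 pred=N actual=T -> ctr[2]=1
Ev 7: PC=0 idx=0 pred=N actual=T -> ctr[0]=2
Ev 8: PC=0 idx=0 pred=T actual=T -> ctr[0]=3
Ev 9: PC=4 idx=0 pred=T actual=T -> ctr[0]=3
Ev 10: PC=0 idx=0 pred=T actual=N -> ctr[0]=2
Ev 11: PC=0 idx=0 pred=T actual=N -> ctr[0]=1
Ev 12: PC=0 idx=0 pred=N actual=T -> ctr[0]=2
Ev 13: PC=2 idx=2 pred=N actual=T -> ctr[2]=2
Ev 14: PC=0 idx=0 pred=T actual=T -> ctr[0]=3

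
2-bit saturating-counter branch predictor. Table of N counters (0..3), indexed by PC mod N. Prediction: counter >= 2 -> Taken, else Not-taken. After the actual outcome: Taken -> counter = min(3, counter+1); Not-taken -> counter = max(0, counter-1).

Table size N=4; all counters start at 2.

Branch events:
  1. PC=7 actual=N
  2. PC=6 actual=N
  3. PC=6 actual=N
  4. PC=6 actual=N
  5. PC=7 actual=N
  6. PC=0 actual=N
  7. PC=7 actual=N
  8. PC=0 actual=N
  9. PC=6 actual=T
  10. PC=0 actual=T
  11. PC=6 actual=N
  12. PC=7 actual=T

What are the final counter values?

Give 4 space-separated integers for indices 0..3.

Answer: 1 2 0 1

Derivation:
Ev 1: PC=7 idx=3 pred=T actual=N -> ctr[3]=1
Ev 2: PC=6 idx=2 pred=T actual=N -> ctr[2]=1
Ev 3: PC=6 idx=2 pred=N actual=N -> ctr[2]=0
Ev 4: PC=6 idx=2 pred=N actual=N -> ctr[2]=0
Ev 5: PC=7 idx=3 pred=N actual=N -> ctr[3]=0
Ev 6: PC=0 idx=0 pred=T actual=N -> ctr[0]=1
Ev 7: PC=7 idx=3 pred=N actual=N -> ctr[3]=0
Ev 8: PC=0 idx=0 pred=N actual=N -> ctr[0]=0
Ev 9: PC=6 idx=2 pred=N actual=T -> ctr[2]=1
Ev 10: PC=0 idx=0 pred=N actual=T -> ctr[0]=1
Ev 11: PC=6 idx=2 pred=N actual=N -> ctr[2]=0
Ev 12: PC=7 idx=3 pred=N actual=T -> ctr[3]=1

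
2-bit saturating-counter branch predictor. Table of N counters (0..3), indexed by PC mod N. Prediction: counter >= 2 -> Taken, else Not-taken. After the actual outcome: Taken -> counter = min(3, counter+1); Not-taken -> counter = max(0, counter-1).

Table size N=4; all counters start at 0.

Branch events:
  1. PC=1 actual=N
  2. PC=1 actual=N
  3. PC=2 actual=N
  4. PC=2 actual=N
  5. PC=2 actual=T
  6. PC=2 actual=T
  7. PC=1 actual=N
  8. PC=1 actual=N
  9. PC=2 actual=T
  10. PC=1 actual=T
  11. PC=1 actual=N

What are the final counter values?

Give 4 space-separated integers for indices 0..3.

Answer: 0 0 3 0

Derivation:
Ev 1: PC=1 idx=1 pred=N actual=N -> ctr[1]=0
Ev 2: PC=1 idx=1 pred=N actual=N -> ctr[1]=0
Ev 3: PC=2 idx=2 pred=N actual=N -> ctr[2]=0
Ev 4: PC=2 idx=2 pred=N actual=N -> ctr[2]=0
Ev 5: PC=2 idx=2 pred=N actual=T -> ctr[2]=1
Ev 6: PC=2 idx=2 pred=N actual=T -> ctr[2]=2
Ev 7: PC=1 idx=1 pred=N actual=N -> ctr[1]=0
Ev 8: PC=1 idx=1 pred=N actual=N -> ctr[1]=0
Ev 9: PC=2 idx=2 pred=T actual=T -> ctr[2]=3
Ev 10: PC=1 idx=1 pred=N actual=T -> ctr[1]=1
Ev 11: PC=1 idx=1 pred=N actual=N -> ctr[1]=0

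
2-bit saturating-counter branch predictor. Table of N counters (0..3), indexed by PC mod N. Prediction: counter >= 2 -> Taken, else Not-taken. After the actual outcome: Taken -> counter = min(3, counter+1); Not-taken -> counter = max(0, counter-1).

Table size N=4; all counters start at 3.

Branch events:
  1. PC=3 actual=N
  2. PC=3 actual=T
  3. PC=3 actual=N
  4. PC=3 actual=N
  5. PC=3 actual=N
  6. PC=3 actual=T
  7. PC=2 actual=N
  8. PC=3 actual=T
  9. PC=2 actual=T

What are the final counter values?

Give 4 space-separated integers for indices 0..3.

Ev 1: PC=3 idx=3 pred=T actual=N -> ctr[3]=2
Ev 2: PC=3 idx=3 pred=T actual=T -> ctr[3]=3
Ev 3: PC=3 idx=3 pred=T actual=N -> ctr[3]=2
Ev 4: PC=3 idx=3 pred=T actual=N -> ctr[3]=1
Ev 5: PC=3 idx=3 pred=N actual=N -> ctr[3]=0
Ev 6: PC=3 idx=3 pred=N actual=T -> ctr[3]=1
Ev 7: PC=2 idx=2 pred=T actual=N -> ctr[2]=2
Ev 8: PC=3 idx=3 pred=N actual=T -> ctr[3]=2
Ev 9: PC=2 idx=2 pred=T actual=T -> ctr[2]=3

Answer: 3 3 3 2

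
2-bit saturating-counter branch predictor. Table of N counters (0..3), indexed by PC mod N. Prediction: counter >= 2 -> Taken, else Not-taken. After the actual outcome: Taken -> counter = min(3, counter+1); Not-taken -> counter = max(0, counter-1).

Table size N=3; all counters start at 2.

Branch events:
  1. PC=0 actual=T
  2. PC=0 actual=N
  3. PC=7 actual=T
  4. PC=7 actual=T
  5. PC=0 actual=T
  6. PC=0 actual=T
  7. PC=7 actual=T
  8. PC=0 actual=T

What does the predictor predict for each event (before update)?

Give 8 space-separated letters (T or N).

Answer: T T T T T T T T

Derivation:
Ev 1: PC=0 idx=0 pred=T actual=T -> ctr[0]=3
Ev 2: PC=0 idx=0 pred=T actual=N -> ctr[0]=2
Ev 3: PC=7 idx=1 pred=T actual=T -> ctr[1]=3
Ev 4: PC=7 idx=1 pred=T actual=T -> ctr[1]=3
Ev 5: PC=0 idx=0 pred=T actual=T -> ctr[0]=3
Ev 6: PC=0 idx=0 pred=T actual=T -> ctr[0]=3
Ev 7: PC=7 idx=1 pred=T actual=T -> ctr[1]=3
Ev 8: PC=0 idx=0 pred=T actual=T -> ctr[0]=3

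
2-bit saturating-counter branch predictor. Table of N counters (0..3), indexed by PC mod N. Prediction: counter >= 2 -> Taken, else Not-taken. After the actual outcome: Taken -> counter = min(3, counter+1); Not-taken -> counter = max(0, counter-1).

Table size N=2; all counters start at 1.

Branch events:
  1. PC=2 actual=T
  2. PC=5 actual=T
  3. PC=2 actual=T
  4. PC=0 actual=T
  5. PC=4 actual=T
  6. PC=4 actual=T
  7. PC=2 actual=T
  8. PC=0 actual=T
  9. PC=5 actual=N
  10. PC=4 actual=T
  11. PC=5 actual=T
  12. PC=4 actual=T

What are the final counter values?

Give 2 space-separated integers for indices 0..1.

Answer: 3 2

Derivation:
Ev 1: PC=2 idx=0 pred=N actual=T -> ctr[0]=2
Ev 2: PC=5 idx=1 pred=N actual=T -> ctr[1]=2
Ev 3: PC=2 idx=0 pred=T actual=T -> ctr[0]=3
Ev 4: PC=0 idx=0 pred=T actual=T -> ctr[0]=3
Ev 5: PC=4 idx=0 pred=T actual=T -> ctr[0]=3
Ev 6: PC=4 idx=0 pred=T actual=T -> ctr[0]=3
Ev 7: PC=2 idx=0 pred=T actual=T -> ctr[0]=3
Ev 8: PC=0 idx=0 pred=T actual=T -> ctr[0]=3
Ev 9: PC=5 idx=1 pred=T actual=N -> ctr[1]=1
Ev 10: PC=4 idx=0 pred=T actual=T -> ctr[0]=3
Ev 11: PC=5 idx=1 pred=N actual=T -> ctr[1]=2
Ev 12: PC=4 idx=0 pred=T actual=T -> ctr[0]=3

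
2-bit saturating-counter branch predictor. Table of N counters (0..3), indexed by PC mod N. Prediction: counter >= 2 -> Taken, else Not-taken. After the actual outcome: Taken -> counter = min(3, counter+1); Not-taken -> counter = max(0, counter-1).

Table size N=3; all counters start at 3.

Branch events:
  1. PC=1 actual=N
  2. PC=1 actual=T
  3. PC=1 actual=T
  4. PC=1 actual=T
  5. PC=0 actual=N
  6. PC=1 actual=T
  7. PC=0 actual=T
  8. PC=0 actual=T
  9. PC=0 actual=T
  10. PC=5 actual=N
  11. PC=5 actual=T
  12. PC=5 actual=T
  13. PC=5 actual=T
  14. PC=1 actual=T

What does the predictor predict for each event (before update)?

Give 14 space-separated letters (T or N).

Ev 1: PC=1 idx=1 pred=T actual=N -> ctr[1]=2
Ev 2: PC=1 idx=1 pred=T actual=T -> ctr[1]=3
Ev 3: PC=1 idx=1 pred=T actual=T -> ctr[1]=3
Ev 4: PC=1 idx=1 pred=T actual=T -> ctr[1]=3
Ev 5: PC=0 idx=0 pred=T actual=N -> ctr[0]=2
Ev 6: PC=1 idx=1 pred=T actual=T -> ctr[1]=3
Ev 7: PC=0 idx=0 pred=T actual=T -> ctr[0]=3
Ev 8: PC=0 idx=0 pred=T actual=T -> ctr[0]=3
Ev 9: PC=0 idx=0 pred=T actual=T -> ctr[0]=3
Ev 10: PC=5 idx=2 pred=T actual=N -> ctr[2]=2
Ev 11: PC=5 idx=2 pred=T actual=T -> ctr[2]=3
Ev 12: PC=5 idx=2 pred=T actual=T -> ctr[2]=3
Ev 13: PC=5 idx=2 pred=T actual=T -> ctr[2]=3
Ev 14: PC=1 idx=1 pred=T actual=T -> ctr[1]=3

Answer: T T T T T T T T T T T T T T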